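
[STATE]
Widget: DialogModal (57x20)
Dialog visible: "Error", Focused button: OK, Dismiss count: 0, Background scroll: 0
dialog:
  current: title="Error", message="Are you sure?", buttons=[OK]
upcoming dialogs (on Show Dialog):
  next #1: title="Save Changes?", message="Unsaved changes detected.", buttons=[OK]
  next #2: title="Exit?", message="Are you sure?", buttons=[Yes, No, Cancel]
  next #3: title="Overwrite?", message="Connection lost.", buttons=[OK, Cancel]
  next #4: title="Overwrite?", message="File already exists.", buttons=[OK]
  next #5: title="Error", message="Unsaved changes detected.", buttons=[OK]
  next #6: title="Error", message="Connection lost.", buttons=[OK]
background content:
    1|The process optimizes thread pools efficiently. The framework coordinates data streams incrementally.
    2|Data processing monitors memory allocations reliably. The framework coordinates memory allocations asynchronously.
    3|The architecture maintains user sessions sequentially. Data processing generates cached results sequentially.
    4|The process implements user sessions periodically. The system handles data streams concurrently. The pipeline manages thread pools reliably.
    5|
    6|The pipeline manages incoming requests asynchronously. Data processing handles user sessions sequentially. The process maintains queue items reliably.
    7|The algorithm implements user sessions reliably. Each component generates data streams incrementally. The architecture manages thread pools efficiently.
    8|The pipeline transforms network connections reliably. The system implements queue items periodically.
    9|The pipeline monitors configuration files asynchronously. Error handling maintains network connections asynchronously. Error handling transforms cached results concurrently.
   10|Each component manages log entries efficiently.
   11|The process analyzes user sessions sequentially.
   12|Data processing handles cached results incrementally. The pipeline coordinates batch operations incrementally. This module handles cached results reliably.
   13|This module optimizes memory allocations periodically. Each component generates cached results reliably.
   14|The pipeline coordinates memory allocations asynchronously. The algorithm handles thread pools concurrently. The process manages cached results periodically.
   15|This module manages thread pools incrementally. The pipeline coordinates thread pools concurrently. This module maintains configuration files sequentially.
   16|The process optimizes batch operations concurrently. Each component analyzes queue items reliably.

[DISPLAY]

The process optimizes thread pools efficiently. The frame
Data processing monitors memory allocations reliably. The
The architecture maintains user sessions sequentially. Da
The process implements user sessions periodically. The sy
                                                         
The pipeline manages incoming requests asynchronously. Da
The algorithm implements user sessions reliably. Each com
The pipeline transfo┌───────────────┐ctions reliably. The
The pipeline monitor│     Error     │iles asynchronously.
Each component manag│ Are you sure? │ficiently.          
The process analyzes│      [OK]     │quentially.         
Data processing hand└───────────────┘s incrementally. The
This module optimizes memory allocations periodically. Ea
The pipeline coordinates memory allocations asynchronousl
This module manages thread pools incrementally. The pipel
The process optimizes batch operations concurrently. Each
                                                         
                                                         
                                                         
                                                         


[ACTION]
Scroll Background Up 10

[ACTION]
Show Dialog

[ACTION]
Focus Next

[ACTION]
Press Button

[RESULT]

The process optimizes thread pools efficiently. The frame
Data processing monitors memory allocations reliably. The
The architecture maintains user sessions sequentially. Da
The process implements user sessions periodically. The sy
                                                         
The pipeline manages incoming requests asynchronously. Da
The algorithm implements user sessions reliably. Each com
The pipeline transforms network connections reliably. The
The pipeline monitors configuration files asynchronously.
Each component manages log entries efficiently.          
The process analyzes user sessions sequentially.         
Data processing handles cached results incrementally. The
This module optimizes memory allocations periodically. Ea
The pipeline coordinates memory allocations asynchronousl
This module manages thread pools incrementally. The pipel
The process optimizes batch operations concurrently. Each
                                                         
                                                         
                                                         
                                                         


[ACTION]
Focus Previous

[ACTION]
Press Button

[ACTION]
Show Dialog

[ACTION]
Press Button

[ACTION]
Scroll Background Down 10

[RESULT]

The process analyzes user sessions sequentially.         
Data processing handles cached results incrementally. The
This module optimizes memory allocations periodically. Ea
The pipeline coordinates memory allocations asynchronousl
This module manages thread pools incrementally. The pipel
The process optimizes batch operations concurrently. Each
                                                         
                                                         
                                                         
                                                         
                                                         
                                                         
                                                         
                                                         
                                                         
                                                         
                                                         
                                                         
                                                         
                                                         


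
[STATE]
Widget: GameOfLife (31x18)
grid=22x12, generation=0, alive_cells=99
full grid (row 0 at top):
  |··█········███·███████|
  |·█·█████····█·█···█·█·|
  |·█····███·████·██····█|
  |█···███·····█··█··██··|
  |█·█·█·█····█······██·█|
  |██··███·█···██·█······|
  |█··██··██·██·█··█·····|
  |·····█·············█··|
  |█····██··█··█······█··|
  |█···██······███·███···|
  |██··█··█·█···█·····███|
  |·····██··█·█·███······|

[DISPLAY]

Gen: 0                         
··█········███·███████         
·█·█████····█·█···█·█·         
·█····███·████·██····█         
█···███·····█··█··██··         
█·█·█·█····█······██·█         
██··███·█···██·█······         
█··██··██·██·█··█·····         
·····█·············█··         
█····██··█··█······█··         
█···██······███·███···         
██··█··█·█···█·····███         
·····██··█·█·███······         
                               
                               
                               
                               
                               


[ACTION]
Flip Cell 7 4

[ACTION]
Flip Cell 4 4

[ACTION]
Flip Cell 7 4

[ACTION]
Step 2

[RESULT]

Gen: 2                         
··█···█····█████████··         
█·····██·█·███······██         
█··█··················         
█··█········██········         
█··█·······█····█···█·         
█·█·█······█···█···█··         
██████········█·······         
······················         
·····██···█·█····█····         
██···█·█·█·█·█······█·         
██··█···█···█·███···█·         
·····█·█···█·█···██·█·         
                               
                               
                               
                               
                               


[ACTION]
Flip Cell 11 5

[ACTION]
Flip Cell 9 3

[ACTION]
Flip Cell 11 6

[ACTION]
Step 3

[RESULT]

Gen: 5                         
······██···█·█········         
······██····█··█·██·█·         
··········█······███··         
····█·····█·█····██···         
·█··██················         
█··█··················         
█·█·█·█···············         
█·█·█·██····███·······         
█·██····█···███·······         
█·█··█·██···██········         
█·███········█····█···         
·████·······█····██···         
                               
                               
                               
                               
                               


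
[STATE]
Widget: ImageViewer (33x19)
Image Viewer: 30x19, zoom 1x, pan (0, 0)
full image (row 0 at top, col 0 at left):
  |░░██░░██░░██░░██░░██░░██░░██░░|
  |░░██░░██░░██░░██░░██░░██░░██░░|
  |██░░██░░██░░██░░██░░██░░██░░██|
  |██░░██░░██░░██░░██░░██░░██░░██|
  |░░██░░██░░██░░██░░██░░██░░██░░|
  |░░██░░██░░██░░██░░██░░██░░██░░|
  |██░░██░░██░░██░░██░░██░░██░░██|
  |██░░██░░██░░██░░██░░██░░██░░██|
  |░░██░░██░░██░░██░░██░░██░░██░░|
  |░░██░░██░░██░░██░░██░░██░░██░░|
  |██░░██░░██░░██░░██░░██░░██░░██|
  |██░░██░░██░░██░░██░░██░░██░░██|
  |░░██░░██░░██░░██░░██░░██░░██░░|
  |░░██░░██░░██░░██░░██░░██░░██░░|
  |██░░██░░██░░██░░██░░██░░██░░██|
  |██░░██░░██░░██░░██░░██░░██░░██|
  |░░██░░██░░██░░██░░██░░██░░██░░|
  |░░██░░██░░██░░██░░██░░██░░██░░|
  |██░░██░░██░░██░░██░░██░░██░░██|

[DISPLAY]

░░██░░██░░██░░██░░██░░██░░██░░   
░░██░░██░░██░░██░░██░░██░░██░░   
██░░██░░██░░██░░██░░██░░██░░██   
██░░██░░██░░██░░██░░██░░██░░██   
░░██░░██░░██░░██░░██░░██░░██░░   
░░██░░██░░██░░██░░██░░██░░██░░   
██░░██░░██░░██░░██░░██░░██░░██   
██░░██░░██░░██░░██░░██░░██░░██   
░░██░░██░░██░░██░░██░░██░░██░░   
░░██░░██░░██░░██░░██░░██░░██░░   
██░░██░░██░░██░░██░░██░░██░░██   
██░░██░░██░░██░░██░░██░░██░░██   
░░██░░██░░██░░██░░██░░██░░██░░   
░░██░░██░░██░░██░░██░░██░░██░░   
██░░██░░██░░██░░██░░██░░██░░██   
██░░██░░██░░██░░██░░██░░██░░██   
░░██░░██░░██░░██░░██░░██░░██░░   
░░██░░██░░██░░██░░██░░██░░██░░   
██░░██░░██░░██░░██░░██░░██░░██   


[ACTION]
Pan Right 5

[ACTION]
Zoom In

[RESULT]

███░░░░████░░░░████░░░░████░░░░██
███░░░░████░░░░████░░░░████░░░░██
███░░░░████░░░░████░░░░████░░░░██
███░░░░████░░░░████░░░░████░░░░██
░░░████░░░░████░░░░████░░░░████░░
░░░████░░░░████░░░░████░░░░████░░
░░░████░░░░████░░░░████░░░░████░░
░░░████░░░░████░░░░████░░░░████░░
███░░░░████░░░░████░░░░████░░░░██
███░░░░████░░░░████░░░░████░░░░██
███░░░░████░░░░████░░░░████░░░░██
███░░░░████░░░░████░░░░████░░░░██
░░░████░░░░████░░░░████░░░░████░░
░░░████░░░░████░░░░████░░░░████░░
░░░████░░░░████░░░░████░░░░████░░
░░░████░░░░████░░░░████░░░░████░░
███░░░░████░░░░████░░░░████░░░░██
███░░░░████░░░░████░░░░████░░░░██
███░░░░████░░░░████░░░░████░░░░██


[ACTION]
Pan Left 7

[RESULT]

░░░░████░░░░████░░░░████░░░░████░
░░░░████░░░░████░░░░████░░░░████░
░░░░████░░░░████░░░░████░░░░████░
░░░░████░░░░████░░░░████░░░░████░
████░░░░████░░░░████░░░░████░░░░█
████░░░░████░░░░████░░░░████░░░░█
████░░░░████░░░░████░░░░████░░░░█
████░░░░████░░░░████░░░░████░░░░█
░░░░████░░░░████░░░░████░░░░████░
░░░░████░░░░████░░░░████░░░░████░
░░░░████░░░░████░░░░████░░░░████░
░░░░████░░░░████░░░░████░░░░████░
████░░░░████░░░░████░░░░████░░░░█
████░░░░████░░░░████░░░░████░░░░█
████░░░░████░░░░████░░░░████░░░░█
████░░░░████░░░░████░░░░████░░░░█
░░░░████░░░░████░░░░████░░░░████░
░░░░████░░░░████░░░░████░░░░████░
░░░░████░░░░████░░░░████░░░░████░


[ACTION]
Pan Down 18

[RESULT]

░░░░████░░░░████░░░░████░░░░████░
░░░░████░░░░████░░░░████░░░░████░
████░░░░████░░░░████░░░░████░░░░█
████░░░░████░░░░████░░░░████░░░░█
████░░░░████░░░░████░░░░████░░░░█
████░░░░████░░░░████░░░░████░░░░█
░░░░████░░░░████░░░░████░░░░████░
░░░░████░░░░████░░░░████░░░░████░
░░░░████░░░░████░░░░████░░░░████░
░░░░████░░░░████░░░░████░░░░████░
████░░░░████░░░░████░░░░████░░░░█
████░░░░████░░░░████░░░░████░░░░█
████░░░░████░░░░████░░░░████░░░░█
████░░░░████░░░░████░░░░████░░░░█
░░░░████░░░░████░░░░████░░░░████░
░░░░████░░░░████░░░░████░░░░████░
░░░░████░░░░████░░░░████░░░░████░
░░░░████░░░░████░░░░████░░░░████░
████░░░░████░░░░████░░░░████░░░░█


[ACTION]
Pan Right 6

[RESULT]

██░░░░████░░░░████░░░░████░░░░███
██░░░░████░░░░████░░░░████░░░░███
░░████░░░░████░░░░████░░░░████░░░
░░████░░░░████░░░░████░░░░████░░░
░░████░░░░████░░░░████░░░░████░░░
░░████░░░░████░░░░████░░░░████░░░
██░░░░████░░░░████░░░░████░░░░███
██░░░░████░░░░████░░░░████░░░░███
██░░░░████░░░░████░░░░████░░░░███
██░░░░████░░░░████░░░░████░░░░███
░░████░░░░████░░░░████░░░░████░░░
░░████░░░░████░░░░████░░░░████░░░
░░████░░░░████░░░░████░░░░████░░░
░░████░░░░████░░░░████░░░░████░░░
██░░░░████░░░░████░░░░████░░░░███
██░░░░████░░░░████░░░░████░░░░███
██░░░░████░░░░████░░░░████░░░░███
██░░░░████░░░░████░░░░████░░░░███
░░████░░░░████░░░░████░░░░████░░░


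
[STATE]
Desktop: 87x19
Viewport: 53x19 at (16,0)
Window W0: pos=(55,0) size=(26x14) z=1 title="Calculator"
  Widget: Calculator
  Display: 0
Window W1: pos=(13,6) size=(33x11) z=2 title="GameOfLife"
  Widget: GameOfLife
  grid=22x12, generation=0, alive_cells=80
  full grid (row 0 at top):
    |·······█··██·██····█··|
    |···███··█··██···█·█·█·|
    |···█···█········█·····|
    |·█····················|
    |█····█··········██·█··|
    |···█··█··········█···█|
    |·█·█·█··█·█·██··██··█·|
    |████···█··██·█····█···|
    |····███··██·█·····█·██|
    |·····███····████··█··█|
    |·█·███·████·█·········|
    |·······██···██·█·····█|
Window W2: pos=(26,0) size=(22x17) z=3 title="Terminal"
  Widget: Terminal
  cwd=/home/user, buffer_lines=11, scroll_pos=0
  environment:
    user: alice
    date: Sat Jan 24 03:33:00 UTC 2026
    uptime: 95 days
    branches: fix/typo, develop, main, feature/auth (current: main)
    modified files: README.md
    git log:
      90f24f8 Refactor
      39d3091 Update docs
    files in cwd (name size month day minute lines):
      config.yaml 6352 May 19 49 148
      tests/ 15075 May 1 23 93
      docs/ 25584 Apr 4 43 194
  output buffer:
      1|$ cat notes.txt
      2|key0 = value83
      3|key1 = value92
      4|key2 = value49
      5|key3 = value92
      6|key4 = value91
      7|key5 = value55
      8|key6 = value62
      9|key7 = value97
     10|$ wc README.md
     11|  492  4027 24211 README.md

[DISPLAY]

          ┏━━━━━━━━━━━━━━━━━━━━┓       ┏━━━━━━━━━━━━━
          ┃ Terminal           ┃       ┃ Calculator  
          ┠────────────────────┨       ┠─────────────
          ┃$ cat notes.txt     ┃       ┃             
          ┃key0 = value83      ┃       ┃┌───┬───┬───┬
          ┃key1 = value92      ┃       ┃│ 7 │ 8 │ 9 │
━━━━━━━━━━┃key2 = value49      ┃       ┃├───┼───┼───┼
ameOfLife ┃key3 = value92      ┃       ┃│ 4 │ 5 │ 6 │
──────────┃key4 = value91      ┃       ┃├───┼───┼───┼
n: 0      ┃key5 = value55      ┃       ┃│ 1 │ 2 │ 3 │
··········┃key6 = value62      ┃       ┃├───┼───┼───┼
···█······┃key7 = value97      ┃       ┃│ 0 │ . │ = │
·█··█·····┃$ wc README.md      ┃       ┃└───┴───┴───┴
·█·█··█·█·┃  492  4027 24211 RE┃       ┗━━━━━━━━━━━━━
██···█··██┃$ █                 ┃                     
··███··██·┃                    ┃                     
━━━━━━━━━━┗━━━━━━━━━━━━━━━━━━━━┛                     
                                                     
                                                     


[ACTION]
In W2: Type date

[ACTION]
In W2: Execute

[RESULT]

          ┏━━━━━━━━━━━━━━━━━━━━┓       ┏━━━━━━━━━━━━━
          ┃ Terminal           ┃       ┃ Calculator  
          ┠────────────────────┨       ┠─────────────
          ┃key0 = value83      ┃       ┃             
          ┃key1 = value92      ┃       ┃┌───┬───┬───┬
          ┃key2 = value49      ┃       ┃│ 7 │ 8 │ 9 │
━━━━━━━━━━┃key3 = value92      ┃       ┃├───┼───┼───┼
ameOfLife ┃key4 = value91      ┃       ┃│ 4 │ 5 │ 6 │
──────────┃key5 = value55      ┃       ┃├───┼───┼───┼
n: 0      ┃key6 = value62      ┃       ┃│ 1 │ 2 │ 3 │
··········┃key7 = value97      ┃       ┃├───┼───┼───┼
···█······┃$ wc README.md      ┃       ┃│ 0 │ . │ = │
·█··█·····┃  492  4027 24211 RE┃       ┃└───┴───┴───┴
·█·█··█·█·┃$ date              ┃       ┗━━━━━━━━━━━━━
██···█··██┃Sat Jan 24 03:33:00 ┃                     
··███··██·┃$ █                 ┃                     
━━━━━━━━━━┗━━━━━━━━━━━━━━━━━━━━┛                     
                                                     
                                                     


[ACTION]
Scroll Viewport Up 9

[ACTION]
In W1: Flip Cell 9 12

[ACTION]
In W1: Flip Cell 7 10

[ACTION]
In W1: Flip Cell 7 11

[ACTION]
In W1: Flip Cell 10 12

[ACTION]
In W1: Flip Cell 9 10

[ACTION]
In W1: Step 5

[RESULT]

          ┏━━━━━━━━━━━━━━━━━━━━┓       ┏━━━━━━━━━━━━━
          ┃ Terminal           ┃       ┃ Calculator  
          ┠────────────────────┨       ┠─────────────
          ┃key0 = value83      ┃       ┃             
          ┃key1 = value92      ┃       ┃┌───┬───┬───┬
          ┃key2 = value49      ┃       ┃│ 7 │ 8 │ 9 │
━━━━━━━━━━┃key3 = value92      ┃       ┃├───┼───┼───┼
ameOfLife ┃key4 = value91      ┃       ┃│ 4 │ 5 │ 6 │
──────────┃key5 = value55      ┃       ┃├───┼───┼───┼
n: 5      ┃key6 = value62      ┃       ┃│ 1 │ 2 │ 3 │
█······█··┃key7 = value97      ┃       ┃├───┼───┼───┼
██····█···┃$ wc README.md      ┃       ┃│ 0 │ . │ = │
·····█····┃  492  4027 24211 RE┃       ┃└───┴───┴───┴
█··█······┃$ date              ┃       ┗━━━━━━━━━━━━━
████······┃Sat Jan 24 03:33:00 ┃                     
█·········┃$ █                 ┃                     
━━━━━━━━━━┗━━━━━━━━━━━━━━━━━━━━┛                     
                                                     
                                                     


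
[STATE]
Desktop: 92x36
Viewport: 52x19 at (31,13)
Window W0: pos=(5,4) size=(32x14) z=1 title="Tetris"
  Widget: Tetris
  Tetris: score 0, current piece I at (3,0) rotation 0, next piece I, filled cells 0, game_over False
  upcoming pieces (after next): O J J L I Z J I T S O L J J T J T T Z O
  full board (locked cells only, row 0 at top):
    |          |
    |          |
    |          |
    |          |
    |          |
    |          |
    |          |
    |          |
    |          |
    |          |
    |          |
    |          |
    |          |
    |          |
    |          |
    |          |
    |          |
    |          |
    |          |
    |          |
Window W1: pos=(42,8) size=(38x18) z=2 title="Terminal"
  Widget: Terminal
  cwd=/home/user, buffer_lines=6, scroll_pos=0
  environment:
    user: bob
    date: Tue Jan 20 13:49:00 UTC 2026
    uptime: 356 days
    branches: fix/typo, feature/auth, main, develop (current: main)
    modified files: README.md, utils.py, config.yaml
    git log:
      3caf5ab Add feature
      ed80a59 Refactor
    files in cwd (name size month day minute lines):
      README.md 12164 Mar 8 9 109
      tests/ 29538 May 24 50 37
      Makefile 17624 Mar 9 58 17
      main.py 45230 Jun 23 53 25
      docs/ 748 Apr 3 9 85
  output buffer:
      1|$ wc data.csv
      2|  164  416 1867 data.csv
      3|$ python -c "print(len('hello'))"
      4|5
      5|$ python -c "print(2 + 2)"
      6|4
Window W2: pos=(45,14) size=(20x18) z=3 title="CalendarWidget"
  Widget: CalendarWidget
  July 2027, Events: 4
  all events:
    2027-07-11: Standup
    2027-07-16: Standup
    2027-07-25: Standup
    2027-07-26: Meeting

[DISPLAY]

     ┃     ┃$ python -c "print(len('hello'))"   ┃   
     ┃     ┃5 ┏━━━━━━━━━━━━━━━━━━┓              ┃   
     ┃     ┃$ ┃ CalendarWidget   ┃ 2)"          ┃   
     ┃     ┃4 ┠──────────────────┨              ┃   
━━━━━┛     ┃$ ┃    July 2027     ┃              ┃   
           ┃  ┃Mo Tu We Th Fr Sa ┃              ┃   
           ┃  ┃          1  2  3 ┃              ┃   
           ┃  ┃ 5  6  7  8  9 10 ┃              ┃   
           ┃  ┃12 13 14 15 16* 17┃              ┃   
           ┃  ┃19 20 21 22 23 24 ┃              ┃   
           ┃  ┃26* 27 28 29 30 31┃              ┃   
           ┃  ┃                  ┃              ┃   
           ┗━━┃                  ┃━━━━━━━━━━━━━━┛   
              ┃                  ┃                  
              ┃                  ┃                  
              ┃                  ┃                  
              ┃                  ┃                  
              ┃                  ┃                  
              ┗━━━━━━━━━━━━━━━━━━┛                  


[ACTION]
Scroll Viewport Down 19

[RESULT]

━━━━━┛     ┃$ ┃    July 2027     ┃              ┃   
           ┃  ┃Mo Tu We Th Fr Sa ┃              ┃   
           ┃  ┃          1  2  3 ┃              ┃   
           ┃  ┃ 5  6  7  8  9 10 ┃              ┃   
           ┃  ┃12 13 14 15 16* 17┃              ┃   
           ┃  ┃19 20 21 22 23 24 ┃              ┃   
           ┃  ┃26* 27 28 29 30 31┃              ┃   
           ┃  ┃                  ┃              ┃   
           ┗━━┃                  ┃━━━━━━━━━━━━━━┛   
              ┃                  ┃                  
              ┃                  ┃                  
              ┃                  ┃                  
              ┃                  ┃                  
              ┃                  ┃                  
              ┗━━━━━━━━━━━━━━━━━━┛                  
                                                    
                                                    
                                                    
                                                    


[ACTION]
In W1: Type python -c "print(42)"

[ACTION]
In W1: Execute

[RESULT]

━━━━━┛     ┃$ ┃    July 2027     ┃"             ┃   
           ┃42┃Mo Tu We Th Fr Sa ┃              ┃   
           ┃$ ┃          1  2  3 ┃              ┃   
           ┃  ┃ 5  6  7  8  9 10 ┃              ┃   
           ┃  ┃12 13 14 15 16* 17┃              ┃   
           ┃  ┃19 20 21 22 23 24 ┃              ┃   
           ┃  ┃26* 27 28 29 30 31┃              ┃   
           ┃  ┃                  ┃              ┃   
           ┗━━┃                  ┃━━━━━━━━━━━━━━┛   
              ┃                  ┃                  
              ┃                  ┃                  
              ┃                  ┃                  
              ┃                  ┃                  
              ┃                  ┃                  
              ┗━━━━━━━━━━━━━━━━━━┛                  
                                                    
                                                    
                                                    
                                                    


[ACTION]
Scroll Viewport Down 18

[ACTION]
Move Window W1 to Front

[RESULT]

━━━━━┛     ┃$ python -c "print(42)"             ┃   
           ┃42                                  ┃   
           ┃$ █                                 ┃   
           ┃                                    ┃   
           ┃                                    ┃   
           ┃                                    ┃   
           ┃                                    ┃   
           ┃                                    ┃   
           ┗━━━━━━━━━━━━━━━━━━━━━━━━━━━━━━━━━━━━┛   
              ┃                  ┃                  
              ┃                  ┃                  
              ┃                  ┃                  
              ┃                  ┃                  
              ┃                  ┃                  
              ┗━━━━━━━━━━━━━━━━━━┛                  
                                                    
                                                    
                                                    
                                                    


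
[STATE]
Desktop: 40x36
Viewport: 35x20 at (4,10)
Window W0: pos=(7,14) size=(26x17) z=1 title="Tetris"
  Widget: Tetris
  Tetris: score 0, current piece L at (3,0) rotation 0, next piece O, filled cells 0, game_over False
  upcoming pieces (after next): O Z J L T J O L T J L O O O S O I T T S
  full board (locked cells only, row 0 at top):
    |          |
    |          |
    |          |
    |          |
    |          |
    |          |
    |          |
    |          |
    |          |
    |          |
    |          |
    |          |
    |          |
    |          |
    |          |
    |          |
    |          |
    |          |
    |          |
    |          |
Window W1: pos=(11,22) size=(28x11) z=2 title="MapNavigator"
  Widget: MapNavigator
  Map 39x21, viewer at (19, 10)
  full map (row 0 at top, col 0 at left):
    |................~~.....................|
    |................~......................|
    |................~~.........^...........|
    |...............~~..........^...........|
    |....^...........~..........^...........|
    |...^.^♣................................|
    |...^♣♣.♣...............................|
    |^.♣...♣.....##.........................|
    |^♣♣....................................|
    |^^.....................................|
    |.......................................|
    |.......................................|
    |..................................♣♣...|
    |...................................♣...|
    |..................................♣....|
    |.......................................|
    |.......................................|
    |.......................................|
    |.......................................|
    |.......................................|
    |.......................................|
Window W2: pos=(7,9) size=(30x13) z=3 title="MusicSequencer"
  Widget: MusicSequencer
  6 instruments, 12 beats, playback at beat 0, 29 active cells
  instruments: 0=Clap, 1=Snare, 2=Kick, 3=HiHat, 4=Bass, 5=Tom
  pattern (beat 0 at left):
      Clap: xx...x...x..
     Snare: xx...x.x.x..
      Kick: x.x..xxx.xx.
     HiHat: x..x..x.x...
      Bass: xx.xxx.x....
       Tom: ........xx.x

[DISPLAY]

   ┃ MusicSequencer             ┃  
   ┠────────────────────────────┨  
   ┃      ▼12345678901          ┃  
   ┃  Clap██···█···█··          ┃  
   ┃ Snare██···█·█·█··          ┃  
   ┃  Kick█·█··███·██·          ┃  
   ┃ HiHat█··█··█·█···          ┃  
   ┃  Bass██·███·█····          ┃  
   ┃   Tom········██·█          ┃  
   ┃                            ┃  
   ┃                            ┃  
   ┗━━━━━━━━━━━━━━━━━━━━━━━━━━━━┛  
   ┃   ┏━━━━━━━━━━━━━━━━━━━━━━━━━━┓
   ┃   ┃ MapNavigator             ┃
   ┃   ┠──────────────────────────┨
   ┃   ┃♣.....##..................┃
   ┃   ┃..........................┃
   ┃   ┃..........................┃
   ┃   ┃.............@............┃
   ┃   ┃..........................┃


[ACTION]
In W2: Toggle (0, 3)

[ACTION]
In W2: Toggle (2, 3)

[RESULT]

   ┃ MusicSequencer             ┃  
   ┠────────────────────────────┨  
   ┃      ▼12345678901          ┃  
   ┃  Clap██·█·█···█··          ┃  
   ┃ Snare██···█·█·█··          ┃  
   ┃  Kick█·██·███·██·          ┃  
   ┃ HiHat█··█··█·█···          ┃  
   ┃  Bass██·███·█····          ┃  
   ┃   Tom········██·█          ┃  
   ┃                            ┃  
   ┃                            ┃  
   ┗━━━━━━━━━━━━━━━━━━━━━━━━━━━━┛  
   ┃   ┏━━━━━━━━━━━━━━━━━━━━━━━━━━┓
   ┃   ┃ MapNavigator             ┃
   ┃   ┠──────────────────────────┨
   ┃   ┃♣.....##..................┃
   ┃   ┃..........................┃
   ┃   ┃..........................┃
   ┃   ┃.............@............┃
   ┃   ┃..........................┃


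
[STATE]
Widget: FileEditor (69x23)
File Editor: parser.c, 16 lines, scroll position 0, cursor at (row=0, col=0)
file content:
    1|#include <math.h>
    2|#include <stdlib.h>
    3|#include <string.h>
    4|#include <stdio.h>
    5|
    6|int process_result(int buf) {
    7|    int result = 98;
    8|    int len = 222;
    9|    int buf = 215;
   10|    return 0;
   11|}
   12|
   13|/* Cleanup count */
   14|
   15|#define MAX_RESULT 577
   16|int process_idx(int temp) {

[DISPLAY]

█include <math.h>                                                   ▲
#include <stdlib.h>                                                 █
#include <string.h>                                                 ░
#include <stdio.h>                                                  ░
                                                                    ░
int process_result(int buf) {                                       ░
    int result = 98;                                                ░
    int len = 222;                                                  ░
    int buf = 215;                                                  ░
    return 0;                                                       ░
}                                                                   ░
                                                                    ░
/* Cleanup count */                                                 ░
                                                                    ░
#define MAX_RESULT 577                                              ░
int process_idx(int temp) {                                         ░
                                                                    ░
                                                                    ░
                                                                    ░
                                                                    ░
                                                                    ░
                                                                    ░
                                                                    ▼


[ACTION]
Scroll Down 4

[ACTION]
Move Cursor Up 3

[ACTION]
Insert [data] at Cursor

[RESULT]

data█include <math.h>                                               ▲
#include <stdlib.h>                                                 █
#include <string.h>                                                 ░
#include <stdio.h>                                                  ░
                                                                    ░
int process_result(int buf) {                                       ░
    int result = 98;                                                ░
    int len = 222;                                                  ░
    int buf = 215;                                                  ░
    return 0;                                                       ░
}                                                                   ░
                                                                    ░
/* Cleanup count */                                                 ░
                                                                    ░
#define MAX_RESULT 577                                              ░
int process_idx(int temp) {                                         ░
                                                                    ░
                                                                    ░
                                                                    ░
                                                                    ░
                                                                    ░
                                                                    ░
                                                                    ▼
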